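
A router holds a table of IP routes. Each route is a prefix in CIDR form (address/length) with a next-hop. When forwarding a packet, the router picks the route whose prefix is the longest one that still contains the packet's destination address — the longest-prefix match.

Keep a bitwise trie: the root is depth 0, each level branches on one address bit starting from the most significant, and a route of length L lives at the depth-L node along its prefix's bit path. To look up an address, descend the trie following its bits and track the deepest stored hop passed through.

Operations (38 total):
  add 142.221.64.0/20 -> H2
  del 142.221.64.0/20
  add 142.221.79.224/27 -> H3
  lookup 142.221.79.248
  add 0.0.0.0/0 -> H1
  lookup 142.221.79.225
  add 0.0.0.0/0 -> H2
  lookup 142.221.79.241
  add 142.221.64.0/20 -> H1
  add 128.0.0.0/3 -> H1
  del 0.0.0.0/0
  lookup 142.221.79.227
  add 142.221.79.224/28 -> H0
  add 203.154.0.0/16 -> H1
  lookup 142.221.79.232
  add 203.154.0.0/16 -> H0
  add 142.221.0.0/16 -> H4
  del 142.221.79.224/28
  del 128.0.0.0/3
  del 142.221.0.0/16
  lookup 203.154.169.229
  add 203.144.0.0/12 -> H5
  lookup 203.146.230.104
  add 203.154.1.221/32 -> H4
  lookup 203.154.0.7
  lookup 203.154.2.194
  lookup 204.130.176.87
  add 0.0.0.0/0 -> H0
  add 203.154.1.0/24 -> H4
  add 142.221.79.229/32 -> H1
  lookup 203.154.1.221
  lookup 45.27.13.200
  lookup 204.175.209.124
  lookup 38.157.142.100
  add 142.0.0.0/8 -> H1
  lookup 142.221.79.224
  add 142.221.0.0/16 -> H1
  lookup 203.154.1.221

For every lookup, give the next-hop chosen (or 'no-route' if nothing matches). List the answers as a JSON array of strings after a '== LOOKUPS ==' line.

Trace:
  + 142.221.64.0/20 (H2) depth=20
  del 142.221.64.0/20 (clear depth 20)
  + 142.221.79.224/27 (H3) depth=27
  Q 142.221.79.248: descend 100011101101110101001111111 ; hops seen [H3] ; pick H3
  + 0.0.0.0/0 (H1) depth=0
  Q 142.221.79.225: descend 100011101101110101001111111 ; hops seen [H1,H3] ; pick H3
  + 0.0.0.0/0 (H2) depth=0
  Q 142.221.79.241: descend 100011101101110101001111111 ; hops seen [H2,H3] ; pick H3
  + 142.221.64.0/20 (H1) depth=20
  + 128.0.0.0/3 (H1) depth=3
  del 0.0.0.0/0 (clear depth 0)
  Q 142.221.79.227: descend 100011101101110101001111111 ; hops seen [H1,H1,H3] ; pick H3
  + 142.221.79.224/28 (H0) depth=28
  + 203.154.0.0/16 (H1) depth=16
  Q 142.221.79.232: descend 1000111011011101010011111110 ; hops seen [H1,H1,H3,H0] ; pick H0
  + 203.154.0.0/16 (H0) depth=16
  + 142.221.0.0/16 (H4) depth=16
  del 142.221.79.224/28 (clear depth 28)
  del 128.0.0.0/3 (clear depth 3)
  del 142.221.0.0/16 (clear depth 16)
  Q 203.154.169.229: descend 1100101110011010 ; hops seen [H0] ; pick H0
  + 203.144.0.0/12 (H5) depth=12
  Q 203.146.230.104: descend 110010111001 ; hops seen [H5] ; pick H5
  + 203.154.1.221/32 (H4) depth=32
  Q 203.154.0.7: descend 11001011100110100000000 ; hops seen [H5,H0] ; pick H0
  Q 203.154.2.194: descend 1100101110011010000000 ; hops seen [H5,H0] ; pick H0
  Q 204.130.176.87: descend 11001 ; hops seen [∅] ; pick no-route
  + 0.0.0.0/0 (H0) depth=0
  + 203.154.1.0/24 (H4) depth=24
  + 142.221.79.229/32 (H1) depth=32
  Q 203.154.1.221: descend 11001011100110100000000111011101 ; hops seen [H0,H5,H0,H4,H4] ; pick H4
  Q 45.27.13.200: descend ε ; hops seen [H0] ; pick H0
  Q 204.175.209.124: descend 11001 ; hops seen [H0] ; pick H0
  Q 38.157.142.100: descend ε ; hops seen [H0] ; pick H0
  + 142.0.0.0/8 (H1) depth=8
  Q 142.221.79.224: descend 10001110110111010100111111100 ; hops seen [H0,H1,H1,H3] ; pick H3
  + 142.221.0.0/16 (H1) depth=16
  Q 203.154.1.221: descend 11001011100110100000000111011101 ; hops seen [H0,H5,H0,H4,H4] ; pick H4

== LOOKUPS ==
["H3","H3","H3","H3","H0","H0","H5","H0","H0","no-route","H4","H0","H0","H0","H3","H4"]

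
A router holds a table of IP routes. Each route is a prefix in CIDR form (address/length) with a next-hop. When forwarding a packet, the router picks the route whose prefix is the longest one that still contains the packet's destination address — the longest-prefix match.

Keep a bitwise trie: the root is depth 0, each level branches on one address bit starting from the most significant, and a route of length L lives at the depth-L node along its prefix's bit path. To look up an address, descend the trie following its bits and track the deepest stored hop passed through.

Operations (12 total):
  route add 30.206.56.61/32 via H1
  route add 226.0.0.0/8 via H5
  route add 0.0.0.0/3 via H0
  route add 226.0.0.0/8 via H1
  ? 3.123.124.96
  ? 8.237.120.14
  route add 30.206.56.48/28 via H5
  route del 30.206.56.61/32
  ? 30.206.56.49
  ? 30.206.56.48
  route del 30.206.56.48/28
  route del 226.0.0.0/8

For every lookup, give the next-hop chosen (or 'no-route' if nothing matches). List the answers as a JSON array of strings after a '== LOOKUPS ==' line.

Apply in order:
  add 30.206.56.61/32 -> H1 at depth 32
  add 226.0.0.0/8 -> H5 at depth 8
  add 0.0.0.0/3 -> H0 at depth 3
  add 226.0.0.0/8 -> H1 at depth 8
  ? 3.123.124.96  path d0:-→d1:-→d2:-→d3:H0  best=H0
  ? 8.237.120.14  path d0:-→d1:-→d2:-→d3:H0  best=H0
  add 30.206.56.48/28 -> H5 at depth 28
  - 30.206.56.61/32 clear@32
  ? 30.206.56.49  path d0:-→d1:-→d2:-→d3:H0→d4:-→d5:-→d6:-→d7:-→d8:-→d9:-→d10:-→d11:-→d12:-→d13:-→d14:-→d15:-→d16:-→d17:-→d18:-→d19:-→d20:-→d21:-→d22:-→d23:-→d24:-→d25:-→d26:-→d27:-→d28:H5  best=H5
  ? 30.206.56.48  path d0:-→d1:-→d2:-→d3:H0→d4:-→d5:-→d6:-→d7:-→d8:-→d9:-→d10:-→d11:-→d12:-→d13:-→d14:-→d15:-→d16:-→d17:-→d18:-→d19:-→d20:-→d21:-→d22:-→d23:-→d24:-→d25:-→d26:-→d27:-→d28:H5  best=H5
  - 30.206.56.48/28 clear@28
  - 226.0.0.0/8 clear@8

== LOOKUPS ==
["H0","H0","H5","H5"]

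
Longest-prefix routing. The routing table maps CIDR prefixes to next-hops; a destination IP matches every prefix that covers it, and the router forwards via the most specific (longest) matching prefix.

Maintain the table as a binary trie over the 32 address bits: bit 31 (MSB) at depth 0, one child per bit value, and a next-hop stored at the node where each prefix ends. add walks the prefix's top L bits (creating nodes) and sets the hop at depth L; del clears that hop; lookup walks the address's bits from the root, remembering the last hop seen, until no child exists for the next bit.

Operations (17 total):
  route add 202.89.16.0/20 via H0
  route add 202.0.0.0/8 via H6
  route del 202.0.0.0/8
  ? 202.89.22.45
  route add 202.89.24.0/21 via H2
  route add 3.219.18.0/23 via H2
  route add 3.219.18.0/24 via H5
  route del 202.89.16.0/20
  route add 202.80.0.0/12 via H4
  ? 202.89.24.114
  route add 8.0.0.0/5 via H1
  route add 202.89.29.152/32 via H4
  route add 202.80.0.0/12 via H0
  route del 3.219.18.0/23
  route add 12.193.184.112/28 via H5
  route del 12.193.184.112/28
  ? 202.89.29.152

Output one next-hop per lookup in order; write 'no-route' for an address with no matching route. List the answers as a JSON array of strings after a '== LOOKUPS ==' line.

Process each operation:
  + 202.89.16.0/20 (H0) depth=20
  + 202.0.0.0/8 (H6) depth=8
  - 202.0.0.0/8 clear@8
  Q 202.89.22.45: descend 11001010010110010001 ; hops seen [H0] ; pick H0
  + 202.89.24.0/21 (H2) depth=21
  + 3.219.18.0/23 (H2) depth=23
  + 3.219.18.0/24 (H5) depth=24
  - 202.89.16.0/20 clear@20
  + 202.80.0.0/12 (H4) depth=12
  Q 202.89.24.114: descend 110010100101100100011 ; hops seen [H4,H2] ; pick H2
  + 8.0.0.0/5 (H1) depth=5
  + 202.89.29.152/32 (H4) depth=32
  + 202.80.0.0/12 (H0) depth=12
  - 3.219.18.0/23 clear@23
  + 12.193.184.112/28 (H5) depth=28
  - 12.193.184.112/28 clear@28
  Q 202.89.29.152: descend 11001010010110010001110110011000 ; hops seen [H0,H2,H4] ; pick H4

== LOOKUPS ==
["H0","H2","H4"]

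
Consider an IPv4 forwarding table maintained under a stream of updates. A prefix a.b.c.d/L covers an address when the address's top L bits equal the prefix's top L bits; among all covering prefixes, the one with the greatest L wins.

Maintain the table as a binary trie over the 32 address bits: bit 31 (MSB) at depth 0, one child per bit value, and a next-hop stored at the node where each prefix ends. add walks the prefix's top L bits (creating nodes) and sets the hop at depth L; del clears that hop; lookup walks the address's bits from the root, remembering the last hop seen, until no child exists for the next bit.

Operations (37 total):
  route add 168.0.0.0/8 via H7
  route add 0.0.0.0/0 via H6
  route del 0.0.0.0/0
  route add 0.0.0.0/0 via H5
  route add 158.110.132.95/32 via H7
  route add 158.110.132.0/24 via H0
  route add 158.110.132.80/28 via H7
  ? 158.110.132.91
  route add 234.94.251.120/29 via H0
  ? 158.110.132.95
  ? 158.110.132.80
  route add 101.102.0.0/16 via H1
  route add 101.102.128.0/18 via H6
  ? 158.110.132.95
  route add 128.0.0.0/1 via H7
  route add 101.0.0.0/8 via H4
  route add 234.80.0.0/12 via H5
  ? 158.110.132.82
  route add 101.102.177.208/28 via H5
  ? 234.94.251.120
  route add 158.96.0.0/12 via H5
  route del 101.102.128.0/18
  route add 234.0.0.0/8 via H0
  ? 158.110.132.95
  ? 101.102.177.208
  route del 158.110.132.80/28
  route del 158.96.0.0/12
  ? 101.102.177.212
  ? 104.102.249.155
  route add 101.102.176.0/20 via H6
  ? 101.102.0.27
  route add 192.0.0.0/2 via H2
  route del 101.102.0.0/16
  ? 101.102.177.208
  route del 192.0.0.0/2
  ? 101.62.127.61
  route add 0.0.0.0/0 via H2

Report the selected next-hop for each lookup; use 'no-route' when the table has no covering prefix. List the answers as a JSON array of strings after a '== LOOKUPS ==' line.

Process each operation:
  add 168.0.0.0/8 -> H7 at depth 8
  add 0.0.0.0/0 -> H6 at depth 0
  - 0.0.0.0/0 clear@0
  add 0.0.0.0/0 -> H5 at depth 0
  add 158.110.132.95/32 -> H7 at depth 32
  add 158.110.132.0/24 -> H0 at depth 24
  add 158.110.132.80/28 -> H7 at depth 28
  lookup 158.110.132.91: bits 10011110011011101000010001011 walk d0:H5→d1:-→d2:-→d3:-→d4:-→d5:-→d6:-→d7:-→d8:-→d9:-→d10:-→d11:-→d12:-→d13:-→d14:-→d15:-→d16:-→d17:-→d18:-→d19:-→d20:-→d21:-→d22:-→d23:-→d24:H0→d25:-→d26:-→d27:-→d28:H7→d29:- -> H7
  add 234.94.251.120/29 -> H0 at depth 29
  lookup 158.110.132.95: bits 10011110011011101000010001011111 walk d0:H5→d1:-→d2:-→d3:-→d4:-→d5:-→d6:-→d7:-→d8:-→d9:-→d10:-→d11:-→d12:-→d13:-→d14:-→d15:-→d16:-→d17:-→d18:-→d19:-→d20:-→d21:-→d22:-→d23:-→d24:H0→d25:-→d26:-→d27:-→d28:H7→d29:-→d30:-→d31:-→d32:H7 -> H7
  lookup 158.110.132.80: bits 1001111001101110100001000101 walk d0:H5→d1:-→d2:-→d3:-→d4:-→d5:-→d6:-→d7:-→d8:-→d9:-→d10:-→d11:-→d12:-→d13:-→d14:-→d15:-→d16:-→d17:-→d18:-→d19:-→d20:-→d21:-→d22:-→d23:-→d24:H0→d25:-→d26:-→d27:-→d28:H7 -> H7
  add 101.102.0.0/16 -> H1 at depth 16
  add 101.102.128.0/18 -> H6 at depth 18
  lookup 158.110.132.95: bits 10011110011011101000010001011111 walk d0:H5→d1:-→d2:-→d3:-→d4:-→d5:-→d6:-→d7:-→d8:-→d9:-→d10:-→d11:-→d12:-→d13:-→d14:-→d15:-→d16:-→d17:-→d18:-→d19:-→d20:-→d21:-→d22:-→d23:-→d24:H0→d25:-→d26:-→d27:-→d28:H7→d29:-→d30:-→d31:-→d32:H7 -> H7
  add 128.0.0.0/1 -> H7 at depth 1
  add 101.0.0.0/8 -> H4 at depth 8
  add 234.80.0.0/12 -> H5 at depth 12
  lookup 158.110.132.82: bits 1001111001101110100001000101 walk d0:H5→d1:H7→d2:-→d3:-→d4:-→d5:-→d6:-→d7:-→d8:-→d9:-→d10:-→d11:-→d12:-→d13:-→d14:-→d15:-→d16:-→d17:-→d18:-→d19:-→d20:-→d21:-→d22:-→d23:-→d24:H0→d25:-→d26:-→d27:-→d28:H7 -> H7
  add 101.102.177.208/28 -> H5 at depth 28
  lookup 234.94.251.120: bits 11101010010111101111101101111 walk d0:H5→d1:H7→d2:-→d3:-→d4:-→d5:-→d6:-→d7:-→d8:-→d9:-→d10:-→d11:-→d12:H5→d13:-→d14:-→d15:-→d16:-→d17:-→d18:-→d19:-→d20:-→d21:-→d22:-→d23:-→d24:-→d25:-→d26:-→d27:-→d28:-→d29:H0 -> H0
  add 158.96.0.0/12 -> H5 at depth 12
  - 101.102.128.0/18 clear@18
  add 234.0.0.0/8 -> H0 at depth 8
  lookup 158.110.132.95: bits 10011110011011101000010001011111 walk d0:H5→d1:H7→d2:-→d3:-→d4:-→d5:-→d6:-→d7:-→d8:-→d9:-→d10:-→d11:-→d12:H5→d13:-→d14:-→d15:-→d16:-→d17:-→d18:-→d19:-→d20:-→d21:-→d22:-→d23:-→d24:H0→d25:-→d26:-→d27:-→d28:H7→d29:-→d30:-→d31:-→d32:H7 -> H7
  lookup 101.102.177.208: bits 0110010101100110101100011101 walk d0:H5→d1:-→d2:-→d3:-→d4:-→d5:-→d6:-→d7:-→d8:H4→d9:-→d10:-→d11:-→d12:-→d13:-→d14:-→d15:-→d16:H1→d17:-→d18:-→d19:-→d20:-→d21:-→d22:-→d23:-→d24:-→d25:-→d26:-→d27:-→d28:H5 -> H5
  - 158.110.132.80/28 clear@28
  - 158.96.0.0/12 clear@12
  lookup 101.102.177.212: bits 0110010101100110101100011101 walk d0:H5→d1:-→d2:-→d3:-→d4:-→d5:-→d6:-→d7:-→d8:H4→d9:-→d10:-→d11:-→d12:-→d13:-→d14:-→d15:-→d16:H1→d17:-→d18:-→d19:-→d20:-→d21:-→d22:-→d23:-→d24:-→d25:-→d26:-→d27:-→d28:H5 -> H5
  lookup 104.102.249.155: bits 0110 walk d0:H5→d1:-→d2:-→d3:-→d4:- -> H5
  add 101.102.176.0/20 -> H6 at depth 20
  lookup 101.102.0.27: bits 0110010101100110 walk d0:H5→d1:-→d2:-→d3:-→d4:-→d5:-→d6:-→d7:-→d8:H4→d9:-→d10:-→d11:-→d12:-→d13:-→d14:-→d15:-→d16:H1 -> H1
  add 192.0.0.0/2 -> H2 at depth 2
  - 101.102.0.0/16 clear@16
  lookup 101.102.177.208: bits 0110010101100110101100011101 walk d0:H5→d1:-→d2:-→d3:-→d4:-→d5:-→d6:-→d7:-→d8:H4→d9:-→d10:-→d11:-→d12:-→d13:-→d14:-→d15:-→d16:-→d17:-→d18:-→d19:-→d20:H6→d21:-→d22:-→d23:-→d24:-→d25:-→d26:-→d27:-→d28:H5 -> H5
  - 192.0.0.0/2 clear@2
  lookup 101.62.127.61: bits 011001010 walk d0:H5→d1:-→d2:-→d3:-→d4:-→d5:-→d6:-→d7:-→d8:H4→d9:- -> H4
  add 0.0.0.0/0 -> H2 at depth 0

== LOOKUPS ==
["H7","H7","H7","H7","H7","H0","H7","H5","H5","H5","H1","H5","H4"]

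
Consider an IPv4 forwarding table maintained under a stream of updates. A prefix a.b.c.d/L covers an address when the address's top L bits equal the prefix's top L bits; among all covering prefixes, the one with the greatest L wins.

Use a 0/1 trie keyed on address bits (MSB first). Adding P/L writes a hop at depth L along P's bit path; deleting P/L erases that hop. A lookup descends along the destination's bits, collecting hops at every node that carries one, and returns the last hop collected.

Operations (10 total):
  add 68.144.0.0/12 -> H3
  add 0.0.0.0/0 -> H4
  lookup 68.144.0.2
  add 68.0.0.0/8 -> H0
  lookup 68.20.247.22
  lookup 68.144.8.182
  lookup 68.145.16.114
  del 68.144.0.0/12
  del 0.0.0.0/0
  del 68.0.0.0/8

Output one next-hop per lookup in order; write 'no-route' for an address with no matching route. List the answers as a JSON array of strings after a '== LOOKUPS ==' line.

Apply in order:
  + 68.144.0.0/12 (H3) depth=12
  + 0.0.0.0/0 (H4) depth=0
  Q 68.144.0.2: descend 010001001001 ; hops seen [H4,H3] ; pick H3
  + 68.0.0.0/8 (H0) depth=8
  Q 68.20.247.22: descend 01000100 ; hops seen [H4,H0] ; pick H0
  Q 68.144.8.182: descend 010001001001 ; hops seen [H4,H0,H3] ; pick H3
  Q 68.145.16.114: descend 010001001001 ; hops seen [H4,H0,H3] ; pick H3
  - 68.144.0.0/12 clear@12
  - 0.0.0.0/0 clear@0
  - 68.0.0.0/8 clear@8

== LOOKUPS ==
["H3","H0","H3","H3"]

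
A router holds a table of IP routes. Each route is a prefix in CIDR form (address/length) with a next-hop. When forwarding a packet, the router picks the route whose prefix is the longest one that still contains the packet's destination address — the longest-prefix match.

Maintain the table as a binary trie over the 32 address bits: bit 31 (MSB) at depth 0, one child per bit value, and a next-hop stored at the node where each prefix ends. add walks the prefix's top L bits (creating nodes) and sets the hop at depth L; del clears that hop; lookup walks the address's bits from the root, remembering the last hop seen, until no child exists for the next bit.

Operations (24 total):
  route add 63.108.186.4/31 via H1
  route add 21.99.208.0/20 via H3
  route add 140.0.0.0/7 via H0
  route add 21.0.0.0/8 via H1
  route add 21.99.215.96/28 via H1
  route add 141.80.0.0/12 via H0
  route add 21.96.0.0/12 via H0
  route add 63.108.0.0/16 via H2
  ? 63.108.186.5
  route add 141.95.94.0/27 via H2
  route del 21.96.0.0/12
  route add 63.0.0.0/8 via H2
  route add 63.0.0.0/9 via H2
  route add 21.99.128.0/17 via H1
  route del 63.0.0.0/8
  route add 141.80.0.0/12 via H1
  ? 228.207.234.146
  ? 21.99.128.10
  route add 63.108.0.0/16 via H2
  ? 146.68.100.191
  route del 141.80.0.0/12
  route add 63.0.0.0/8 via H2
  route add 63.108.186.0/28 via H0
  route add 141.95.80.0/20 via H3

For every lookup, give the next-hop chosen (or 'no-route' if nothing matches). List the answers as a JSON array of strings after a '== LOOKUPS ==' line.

Process each operation:
  + 63.108.186.4/31 (H1) depth=31
  + 21.99.208.0/20 (H3) depth=20
  + 140.0.0.0/7 (H0) depth=7
  + 21.0.0.0/8 (H1) depth=8
  + 21.99.215.96/28 (H1) depth=28
  + 141.80.0.0/12 (H0) depth=12
  + 21.96.0.0/12 (H0) depth=12
  + 63.108.0.0/16 (H2) depth=16
  Q 63.108.186.5: descend 0011111101101100101110100000010 ; hops seen [H2,H1] ; pick H1
  + 141.95.94.0/27 (H2) depth=27
  - 21.96.0.0/12 clear@12
  + 63.0.0.0/8 (H2) depth=8
  + 63.0.0.0/9 (H2) depth=9
  + 21.99.128.0/17 (H1) depth=17
  - 63.0.0.0/8 clear@8
  + 141.80.0.0/12 (H1) depth=12
  Q 228.207.234.146: descend 1 ; hops seen [∅] ; pick no-route
  Q 21.99.128.10: descend 00010101011000111 ; hops seen [H1,H1] ; pick H1
  + 63.108.0.0/16 (H2) depth=16
  Q 146.68.100.191: descend 100 ; hops seen [∅] ; pick no-route
  - 141.80.0.0/12 clear@12
  + 63.0.0.0/8 (H2) depth=8
  + 63.108.186.0/28 (H0) depth=28
  + 141.95.80.0/20 (H3) depth=20

== LOOKUPS ==
["H1","no-route","H1","no-route"]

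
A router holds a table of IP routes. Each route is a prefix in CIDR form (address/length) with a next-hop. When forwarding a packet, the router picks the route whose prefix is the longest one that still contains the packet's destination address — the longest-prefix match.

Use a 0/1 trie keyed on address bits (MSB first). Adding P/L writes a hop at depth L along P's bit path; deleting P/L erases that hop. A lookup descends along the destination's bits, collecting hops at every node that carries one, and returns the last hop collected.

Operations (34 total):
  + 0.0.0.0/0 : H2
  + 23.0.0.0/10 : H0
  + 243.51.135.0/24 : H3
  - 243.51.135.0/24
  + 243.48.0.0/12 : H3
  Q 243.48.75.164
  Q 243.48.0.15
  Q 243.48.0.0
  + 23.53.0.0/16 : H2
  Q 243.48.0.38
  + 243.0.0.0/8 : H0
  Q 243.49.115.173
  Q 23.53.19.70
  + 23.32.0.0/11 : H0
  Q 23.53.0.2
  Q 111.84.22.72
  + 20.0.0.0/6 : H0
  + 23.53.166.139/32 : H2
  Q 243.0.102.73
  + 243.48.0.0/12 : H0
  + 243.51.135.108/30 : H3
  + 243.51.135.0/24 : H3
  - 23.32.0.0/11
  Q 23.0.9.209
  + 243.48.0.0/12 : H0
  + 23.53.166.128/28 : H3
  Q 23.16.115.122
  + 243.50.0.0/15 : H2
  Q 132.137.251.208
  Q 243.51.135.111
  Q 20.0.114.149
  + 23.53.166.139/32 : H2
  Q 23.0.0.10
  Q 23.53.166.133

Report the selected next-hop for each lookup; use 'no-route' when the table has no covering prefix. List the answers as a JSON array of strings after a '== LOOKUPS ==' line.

Process each operation:
  add 0.0.0.0/0 -> H2 at depth 0
  add 23.0.0.0/10 -> H0 at depth 10
  add 243.51.135.0/24 -> H3 at depth 24
  del 243.51.135.0/24 (clear depth 24)
  add 243.48.0.0/12 -> H3 at depth 12
  ? 243.48.75.164  path d0:H2→d1:-→d2:-→d3:-→d4:-→d5:-→d6:-→d7:-→d8:-→d9:-→d10:-→d11:-→d12:H3→d13:-→d14:-  best=H3
  ? 243.48.0.15  path d0:H2→d1:-→d2:-→d3:-→d4:-→d5:-→d6:-→d7:-→d8:-→d9:-→d10:-→d11:-→d12:H3→d13:-→d14:-  best=H3
  ? 243.48.0.0  path d0:H2→d1:-→d2:-→d3:-→d4:-→d5:-→d6:-→d7:-→d8:-→d9:-→d10:-→d11:-→d12:H3→d13:-→d14:-  best=H3
  add 23.53.0.0/16 -> H2 at depth 16
  ? 243.48.0.38  path d0:H2→d1:-→d2:-→d3:-→d4:-→d5:-→d6:-→d7:-→d8:-→d9:-→d10:-→d11:-→d12:H3→d13:-→d14:-  best=H3
  add 243.0.0.0/8 -> H0 at depth 8
  ? 243.49.115.173  path d0:H2→d1:-→d2:-→d3:-→d4:-→d5:-→d6:-→d7:-→d8:H0→d9:-→d10:-→d11:-→d12:H3→d13:-→d14:-  best=H3
  ? 23.53.19.70  path d0:H2→d1:-→d2:-→d3:-→d4:-→d5:-→d6:-→d7:-→d8:-→d9:-→d10:H0→d11:-→d12:-→d13:-→d14:-→d15:-→d16:H2  best=H2
  add 23.32.0.0/11 -> H0 at depth 11
  ? 23.53.0.2  path d0:H2→d1:-→d2:-→d3:-→d4:-→d5:-→d6:-→d7:-→d8:-→d9:-→d10:H0→d11:H0→d12:-→d13:-→d14:-→d15:-→d16:H2  best=H2
  ? 111.84.22.72  path d0:H2→d1:-  best=H2
  add 20.0.0.0/6 -> H0 at depth 6
  add 23.53.166.139/32 -> H2 at depth 32
  ? 243.0.102.73  path d0:H2→d1:-→d2:-→d3:-→d4:-→d5:-→d6:-→d7:-→d8:H0→d9:-→d10:-  best=H0
  add 243.48.0.0/12 -> H0 at depth 12
  add 243.51.135.108/30 -> H3 at depth 30
  add 243.51.135.0/24 -> H3 at depth 24
  del 23.32.0.0/11 (clear depth 11)
  ? 23.0.9.209  path d0:H2→d1:-→d2:-→d3:-→d4:-→d5:-→d6:H0→d7:-→d8:-→d9:-→d10:H0  best=H0
  add 243.48.0.0/12 -> H0 at depth 12
  add 23.53.166.128/28 -> H3 at depth 28
  ? 23.16.115.122  path d0:H2→d1:-→d2:-→d3:-→d4:-→d5:-→d6:H0→d7:-→d8:-→d9:-→d10:H0  best=H0
  add 243.50.0.0/15 -> H2 at depth 15
  ? 132.137.251.208  path d0:H2→d1:-  best=H2
  ? 243.51.135.111  path d0:H2→d1:-→d2:-→d3:-→d4:-→d5:-→d6:-→d7:-→d8:H0→d9:-→d10:-→d11:-→d12:H0→d13:-→d14:-→d15:H2→d16:-→d17:-→d18:-→d19:-→d20:-→d21:-→d22:-→d23:-→d24:H3→d25:-→d26:-→d27:-→d28:-→d29:-→d30:H3  best=H3
  ? 20.0.114.149  path d0:H2→d1:-→d2:-→d3:-→d4:-→d5:-→d6:H0  best=H0
  add 23.53.166.139/32 -> H2 at depth 32
  ? 23.0.0.10  path d0:H2→d1:-→d2:-→d3:-→d4:-→d5:-→d6:H0→d7:-→d8:-→d9:-→d10:H0  best=H0
  ? 23.53.166.133  path d0:H2→d1:-→d2:-→d3:-→d4:-→d5:-→d6:H0→d7:-→d8:-→d9:-→d10:H0→d11:-→d12:-→d13:-→d14:-→d15:-→d16:H2→d17:-→d18:-→d19:-→d20:-→d21:-→d22:-→d23:-→d24:-→d25:-→d26:-→d27:-→d28:H3  best=H3

== LOOKUPS ==
["H3","H3","H3","H3","H3","H2","H2","H2","H0","H0","H0","H2","H3","H0","H0","H3"]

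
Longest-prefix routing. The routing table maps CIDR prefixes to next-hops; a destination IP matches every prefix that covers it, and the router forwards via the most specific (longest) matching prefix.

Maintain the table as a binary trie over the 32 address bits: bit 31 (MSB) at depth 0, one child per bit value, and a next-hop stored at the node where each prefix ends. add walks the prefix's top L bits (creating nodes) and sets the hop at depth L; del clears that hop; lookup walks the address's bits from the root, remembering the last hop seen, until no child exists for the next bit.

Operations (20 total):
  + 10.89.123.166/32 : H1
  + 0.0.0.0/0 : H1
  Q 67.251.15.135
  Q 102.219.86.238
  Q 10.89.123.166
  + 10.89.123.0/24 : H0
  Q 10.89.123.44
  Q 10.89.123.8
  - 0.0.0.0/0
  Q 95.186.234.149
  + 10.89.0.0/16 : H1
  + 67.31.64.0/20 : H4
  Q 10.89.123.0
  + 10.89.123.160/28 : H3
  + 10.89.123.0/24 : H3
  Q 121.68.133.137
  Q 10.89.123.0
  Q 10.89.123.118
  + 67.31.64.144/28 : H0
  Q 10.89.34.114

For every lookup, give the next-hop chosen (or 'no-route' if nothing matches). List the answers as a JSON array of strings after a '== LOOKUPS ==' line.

Trace:
  add 10.89.123.166/32 -> H1 at depth 32
  add 0.0.0.0/0 -> H1 at depth 0
  Q 67.251.15.135: descend 0 ; hops seen [H1] ; pick H1
  Q 102.219.86.238: descend 0 ; hops seen [H1] ; pick H1
  Q 10.89.123.166: descend 00001010010110010111101110100110 ; hops seen [H1,H1] ; pick H1
  add 10.89.123.0/24 -> H0 at depth 24
  Q 10.89.123.44: descend 000010100101100101111011 ; hops seen [H1,H0] ; pick H0
  Q 10.89.123.8: descend 000010100101100101111011 ; hops seen [H1,H0] ; pick H0
  del 0.0.0.0/0 (clear depth 0)
  Q 95.186.234.149: descend 0 ; hops seen [∅] ; pick no-route
  add 10.89.0.0/16 -> H1 at depth 16
  add 67.31.64.0/20 -> H4 at depth 20
  Q 10.89.123.0: descend 000010100101100101111011 ; hops seen [H1,H0] ; pick H0
  add 10.89.123.160/28 -> H3 at depth 28
  add 10.89.123.0/24 -> H3 at depth 24
  Q 121.68.133.137: descend 01 ; hops seen [∅] ; pick no-route
  Q 10.89.123.0: descend 000010100101100101111011 ; hops seen [H1,H3] ; pick H3
  Q 10.89.123.118: descend 000010100101100101111011 ; hops seen [H1,H3] ; pick H3
  add 67.31.64.144/28 -> H0 at depth 28
  Q 10.89.34.114: descend 00001010010110010 ; hops seen [H1] ; pick H1

== LOOKUPS ==
["H1","H1","H1","H0","H0","no-route","H0","no-route","H3","H3","H1"]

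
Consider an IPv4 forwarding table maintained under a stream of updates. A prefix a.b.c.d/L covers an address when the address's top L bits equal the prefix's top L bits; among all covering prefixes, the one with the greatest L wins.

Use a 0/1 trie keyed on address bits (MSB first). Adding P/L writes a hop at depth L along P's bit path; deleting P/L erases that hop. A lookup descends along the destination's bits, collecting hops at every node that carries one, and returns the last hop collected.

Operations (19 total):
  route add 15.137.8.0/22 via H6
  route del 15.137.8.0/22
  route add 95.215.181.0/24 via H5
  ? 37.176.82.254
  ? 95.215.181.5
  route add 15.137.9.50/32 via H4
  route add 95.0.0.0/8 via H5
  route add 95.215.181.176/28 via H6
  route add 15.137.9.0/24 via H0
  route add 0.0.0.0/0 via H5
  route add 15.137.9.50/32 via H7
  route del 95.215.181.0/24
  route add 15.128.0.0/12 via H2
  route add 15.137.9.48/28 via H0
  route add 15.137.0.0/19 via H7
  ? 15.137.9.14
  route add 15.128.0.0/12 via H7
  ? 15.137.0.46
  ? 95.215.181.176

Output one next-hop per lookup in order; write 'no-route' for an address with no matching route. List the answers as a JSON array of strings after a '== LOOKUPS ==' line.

Trace:
  add 15.137.8.0/22 -> H6 at depth 22
  del 15.137.8.0/22 (clear depth 22)
  add 95.215.181.0/24 -> H5 at depth 24
  lookup 37.176.82.254: bits 00 walk d0:-→d1:-→d2:- -> no-route
  lookup 95.215.181.5: bits 010111111101011110110101 walk d0:-→d1:-→d2:-→d3:-→d4:-→d5:-→d6:-→d7:-→d8:-→d9:-→d10:-→d11:-→d12:-→d13:-→d14:-→d15:-→d16:-→d17:-→d18:-→d19:-→d20:-→d21:-→d22:-→d23:-→d24:H5 -> H5
  add 15.137.9.50/32 -> H4 at depth 32
  add 95.0.0.0/8 -> H5 at depth 8
  add 95.215.181.176/28 -> H6 at depth 28
  add 15.137.9.0/24 -> H0 at depth 24
  add 0.0.0.0/0 -> H5 at depth 0
  add 15.137.9.50/32 -> H7 at depth 32
  del 95.215.181.0/24 (clear depth 24)
  add 15.128.0.0/12 -> H2 at depth 12
  add 15.137.9.48/28 -> H0 at depth 28
  add 15.137.0.0/19 -> H7 at depth 19
  lookup 15.137.9.14: bits 00001111100010010000100100 walk d0:H5→d1:-→d2:-→d3:-→d4:-→d5:-→d6:-→d7:-→d8:-→d9:-→d10:-→d11:-→d12:H2→d13:-→d14:-→d15:-→d16:-→d17:-→d18:-→d19:H7→d20:-→d21:-→d22:-→d23:-→d24:H0→d25:-→d26:- -> H0
  add 15.128.0.0/12 -> H7 at depth 12
  lookup 15.137.0.46: bits 00001111100010010000 walk d0:H5→d1:-→d2:-→d3:-→d4:-→d5:-→d6:-→d7:-→d8:-→d9:-→d10:-→d11:-→d12:H7→d13:-→d14:-→d15:-→d16:-→d17:-→d18:-→d19:H7→d20:- -> H7
  lookup 95.215.181.176: bits 0101111111010111101101011011 walk d0:H5→d1:-→d2:-→d3:-→d4:-→d5:-→d6:-→d7:-→d8:H5→d9:-→d10:-→d11:-→d12:-→d13:-→d14:-→d15:-→d16:-→d17:-→d18:-→d19:-→d20:-→d21:-→d22:-→d23:-→d24:-→d25:-→d26:-→d27:-→d28:H6 -> H6

== LOOKUPS ==
["no-route","H5","H0","H7","H6"]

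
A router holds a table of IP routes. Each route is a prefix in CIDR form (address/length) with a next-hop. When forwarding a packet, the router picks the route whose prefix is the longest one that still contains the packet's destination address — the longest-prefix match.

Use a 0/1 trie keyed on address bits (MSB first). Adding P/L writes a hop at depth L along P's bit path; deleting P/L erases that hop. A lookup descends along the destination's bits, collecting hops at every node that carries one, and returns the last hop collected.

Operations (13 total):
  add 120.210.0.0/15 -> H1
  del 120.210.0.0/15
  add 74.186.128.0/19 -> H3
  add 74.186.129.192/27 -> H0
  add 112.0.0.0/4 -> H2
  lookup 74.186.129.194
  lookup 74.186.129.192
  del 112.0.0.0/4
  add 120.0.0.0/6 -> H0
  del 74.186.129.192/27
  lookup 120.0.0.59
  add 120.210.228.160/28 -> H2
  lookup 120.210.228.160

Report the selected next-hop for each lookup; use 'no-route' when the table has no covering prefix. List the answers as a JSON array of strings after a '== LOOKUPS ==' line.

Trace:
  + 120.210.0.0/15 (H1) depth=15
  - 120.210.0.0/15 clear@15
  + 74.186.128.0/19 (H3) depth=19
  + 74.186.129.192/27 (H0) depth=27
  + 112.0.0.0/4 (H2) depth=4
  lookup 74.186.129.194: bits 010010101011101010000001110 walk d0:-→d1:-→d2:-→d3:-→d4:-→d5:-→d6:-→d7:-→d8:-→d9:-→d10:-→d11:-→d12:-→d13:-→d14:-→d15:-→d16:-→d17:-→d18:-→d19:H3→d20:-→d21:-→d22:-→d23:-→d24:-→d25:-→d26:-→d27:H0 -> H0
  lookup 74.186.129.192: bits 010010101011101010000001110 walk d0:-→d1:-→d2:-→d3:-→d4:-→d5:-→d6:-→d7:-→d8:-→d9:-→d10:-→d11:-→d12:-→d13:-→d14:-→d15:-→d16:-→d17:-→d18:-→d19:H3→d20:-→d21:-→d22:-→d23:-→d24:-→d25:-→d26:-→d27:H0 -> H0
  - 112.0.0.0/4 clear@4
  + 120.0.0.0/6 (H0) depth=6
  - 74.186.129.192/27 clear@27
  lookup 120.0.0.59: bits 01111000 walk d0:-→d1:-→d2:-→d3:-→d4:-→d5:-→d6:H0→d7:-→d8:- -> H0
  + 120.210.228.160/28 (H2) depth=28
  lookup 120.210.228.160: bits 0111100011010010111001001010 walk d0:-→d1:-→d2:-→d3:-→d4:-→d5:-→d6:H0→d7:-→d8:-→d9:-→d10:-→d11:-→d12:-→d13:-→d14:-→d15:-→d16:-→d17:-→d18:-→d19:-→d20:-→d21:-→d22:-→d23:-→d24:-→d25:-→d26:-→d27:-→d28:H2 -> H2

== LOOKUPS ==
["H0","H0","H0","H2"]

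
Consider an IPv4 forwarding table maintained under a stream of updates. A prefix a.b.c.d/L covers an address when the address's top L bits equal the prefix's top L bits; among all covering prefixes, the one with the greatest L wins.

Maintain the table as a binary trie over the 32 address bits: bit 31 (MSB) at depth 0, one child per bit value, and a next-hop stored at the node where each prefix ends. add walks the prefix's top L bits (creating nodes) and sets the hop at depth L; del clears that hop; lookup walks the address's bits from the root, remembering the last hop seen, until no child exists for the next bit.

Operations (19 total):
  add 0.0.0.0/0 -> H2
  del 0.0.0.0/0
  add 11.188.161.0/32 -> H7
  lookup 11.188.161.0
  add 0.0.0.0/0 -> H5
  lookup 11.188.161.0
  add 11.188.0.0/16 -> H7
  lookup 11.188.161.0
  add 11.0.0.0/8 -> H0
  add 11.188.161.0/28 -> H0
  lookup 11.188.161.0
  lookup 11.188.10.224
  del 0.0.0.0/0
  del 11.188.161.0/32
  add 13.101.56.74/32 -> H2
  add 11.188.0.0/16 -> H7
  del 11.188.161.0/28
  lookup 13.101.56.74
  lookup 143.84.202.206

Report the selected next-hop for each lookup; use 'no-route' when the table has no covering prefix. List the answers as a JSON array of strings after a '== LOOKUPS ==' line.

Trace:
  add 0.0.0.0/0 -> H2 at depth 0
  - 0.0.0.0/0 clear@0
  add 11.188.161.0/32 -> H7 at depth 32
  lookup 11.188.161.0: bits 00001011101111001010000100000000 walk d0:-→d1:-→d2:-→d3:-→d4:-→d5:-→d6:-→d7:-→d8:-→d9:-→d10:-→d11:-→d12:-→d13:-→d14:-→d15:-→d16:-→d17:-→d18:-→d19:-→d20:-→d21:-→d22:-→d23:-→d24:-→d25:-→d26:-→d27:-→d28:-→d29:-→d30:-→d31:-→d32:H7 -> H7
  add 0.0.0.0/0 -> H5 at depth 0
  lookup 11.188.161.0: bits 00001011101111001010000100000000 walk d0:H5→d1:-→d2:-→d3:-→d4:-→d5:-→d6:-→d7:-→d8:-→d9:-→d10:-→d11:-→d12:-→d13:-→d14:-→d15:-→d16:-→d17:-→d18:-→d19:-→d20:-→d21:-→d22:-→d23:-→d24:-→d25:-→d26:-→d27:-→d28:-→d29:-→d30:-→d31:-→d32:H7 -> H7
  add 11.188.0.0/16 -> H7 at depth 16
  lookup 11.188.161.0: bits 00001011101111001010000100000000 walk d0:H5→d1:-→d2:-→d3:-→d4:-→d5:-→d6:-→d7:-→d8:-→d9:-→d10:-→d11:-→d12:-→d13:-→d14:-→d15:-→d16:H7→d17:-→d18:-→d19:-→d20:-→d21:-→d22:-→d23:-→d24:-→d25:-→d26:-→d27:-→d28:-→d29:-→d30:-→d31:-→d32:H7 -> H7
  add 11.0.0.0/8 -> H0 at depth 8
  add 11.188.161.0/28 -> H0 at depth 28
  lookup 11.188.161.0: bits 00001011101111001010000100000000 walk d0:H5→d1:-→d2:-→d3:-→d4:-→d5:-→d6:-→d7:-→d8:H0→d9:-→d10:-→d11:-→d12:-→d13:-→d14:-→d15:-→d16:H7→d17:-→d18:-→d19:-→d20:-→d21:-→d22:-→d23:-→d24:-→d25:-→d26:-→d27:-→d28:H0→d29:-→d30:-→d31:-→d32:H7 -> H7
  lookup 11.188.10.224: bits 0000101110111100 walk d0:H5→d1:-→d2:-→d3:-→d4:-→d5:-→d6:-→d7:-→d8:H0→d9:-→d10:-→d11:-→d12:-→d13:-→d14:-→d15:-→d16:H7 -> H7
  - 0.0.0.0/0 clear@0
  - 11.188.161.0/32 clear@32
  add 13.101.56.74/32 -> H2 at depth 32
  add 11.188.0.0/16 -> H7 at depth 16
  - 11.188.161.0/28 clear@28
  lookup 13.101.56.74: bits 00001101011001010011100001001010 walk d0:-→d1:-→d2:-→d3:-→d4:-→d5:-→d6:-→d7:-→d8:-→d9:-→d10:-→d11:-→d12:-→d13:-→d14:-→d15:-→d16:-→d17:-→d18:-→d19:-→d20:-→d21:-→d22:-→d23:-→d24:-→d25:-→d26:-→d27:-→d28:-→d29:-→d30:-→d31:-→d32:H2 -> H2
  lookup 143.84.202.206: bits ε walk d0:- -> no-route

== LOOKUPS ==
["H7","H7","H7","H7","H7","H2","no-route"]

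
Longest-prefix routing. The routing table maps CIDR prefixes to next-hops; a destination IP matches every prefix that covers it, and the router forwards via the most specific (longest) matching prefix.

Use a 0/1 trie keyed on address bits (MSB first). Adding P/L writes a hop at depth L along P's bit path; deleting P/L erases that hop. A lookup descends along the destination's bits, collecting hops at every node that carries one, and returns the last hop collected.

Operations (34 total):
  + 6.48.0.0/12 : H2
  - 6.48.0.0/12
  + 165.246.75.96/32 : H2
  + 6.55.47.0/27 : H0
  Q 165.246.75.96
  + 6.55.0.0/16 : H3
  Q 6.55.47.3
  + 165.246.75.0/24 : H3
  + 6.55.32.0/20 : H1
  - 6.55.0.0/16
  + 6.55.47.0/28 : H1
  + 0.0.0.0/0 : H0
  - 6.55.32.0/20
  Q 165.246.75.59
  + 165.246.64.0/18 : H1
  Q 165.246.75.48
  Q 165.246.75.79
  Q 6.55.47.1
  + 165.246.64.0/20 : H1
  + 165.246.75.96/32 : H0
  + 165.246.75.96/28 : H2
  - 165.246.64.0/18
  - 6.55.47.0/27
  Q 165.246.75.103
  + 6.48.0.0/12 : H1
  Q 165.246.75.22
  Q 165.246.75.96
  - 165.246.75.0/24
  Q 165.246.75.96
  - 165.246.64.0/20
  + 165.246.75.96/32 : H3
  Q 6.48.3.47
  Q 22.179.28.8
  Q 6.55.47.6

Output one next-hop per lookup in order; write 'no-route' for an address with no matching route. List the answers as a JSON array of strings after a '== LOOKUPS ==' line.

Trace:
  add 6.48.0.0/12 -> H2 at depth 12
  - 6.48.0.0/12 clear@12
  add 165.246.75.96/32 -> H2 at depth 32
  add 6.55.47.0/27 -> H0 at depth 27
  lookup 165.246.75.96: bits 10100101111101100100101101100000 walk d0:-→d1:-→d2:-→d3:-→d4:-→d5:-→d6:-→d7:-→d8:-→d9:-→d10:-→d11:-→d12:-→d13:-→d14:-→d15:-→d16:-→d17:-→d18:-→d19:-→d20:-→d21:-→d22:-→d23:-→d24:-→d25:-→d26:-→d27:-→d28:-→d29:-→d30:-→d31:-→d32:H2 -> H2
  add 6.55.0.0/16 -> H3 at depth 16
  lookup 6.55.47.3: bits 000001100011011100101111000 walk d0:-→d1:-→d2:-→d3:-→d4:-→d5:-→d6:-→d7:-→d8:-→d9:-→d10:-→d11:-→d12:-→d13:-→d14:-→d15:-→d16:H3→d17:-→d18:-→d19:-→d20:-→d21:-→d22:-→d23:-→d24:-→d25:-→d26:-→d27:H0 -> H0
  add 165.246.75.0/24 -> H3 at depth 24
  add 6.55.32.0/20 -> H1 at depth 20
  - 6.55.0.0/16 clear@16
  add 6.55.47.0/28 -> H1 at depth 28
  add 0.0.0.0/0 -> H0 at depth 0
  - 6.55.32.0/20 clear@20
  lookup 165.246.75.59: bits 1010010111110110010010110 walk d0:H0→d1:-→d2:-→d3:-→d4:-→d5:-→d6:-→d7:-→d8:-→d9:-→d10:-→d11:-→d12:-→d13:-→d14:-→d15:-→d16:-→d17:-→d18:-→d19:-→d20:-→d21:-→d22:-→d23:-→d24:H3→d25:- -> H3
  add 165.246.64.0/18 -> H1 at depth 18
  lookup 165.246.75.48: bits 1010010111110110010010110 walk d0:H0→d1:-→d2:-→d3:-→d4:-→d5:-→d6:-→d7:-→d8:-→d9:-→d10:-→d11:-→d12:-→d13:-→d14:-→d15:-→d16:-→d17:-→d18:H1→d19:-→d20:-→d21:-→d22:-→d23:-→d24:H3→d25:- -> H3
  lookup 165.246.75.79: bits 10100101111101100100101101 walk d0:H0→d1:-→d2:-→d3:-→d4:-→d5:-→d6:-→d7:-→d8:-→d9:-→d10:-→d11:-→d12:-→d13:-→d14:-→d15:-→d16:-→d17:-→d18:H1→d19:-→d20:-→d21:-→d22:-→d23:-→d24:H3→d25:-→d26:- -> H3
  lookup 6.55.47.1: bits 0000011000110111001011110000 walk d0:H0→d1:-→d2:-→d3:-→d4:-→d5:-→d6:-→d7:-→d8:-→d9:-→d10:-→d11:-→d12:-→d13:-→d14:-→d15:-→d16:-→d17:-→d18:-→d19:-→d20:-→d21:-→d22:-→d23:-→d24:-→d25:-→d26:-→d27:H0→d28:H1 -> H1
  add 165.246.64.0/20 -> H1 at depth 20
  add 165.246.75.96/32 -> H0 at depth 32
  add 165.246.75.96/28 -> H2 at depth 28
  - 165.246.64.0/18 clear@18
  - 6.55.47.0/27 clear@27
  lookup 165.246.75.103: bits 10100101111101100100101101100 walk d0:H0→d1:-→d2:-→d3:-→d4:-→d5:-→d6:-→d7:-→d8:-→d9:-→d10:-→d11:-→d12:-→d13:-→d14:-→d15:-→d16:-→d17:-→d18:-→d19:-→d20:H1→d21:-→d22:-→d23:-→d24:H3→d25:-→d26:-→d27:-→d28:H2→d29:- -> H2
  add 6.48.0.0/12 -> H1 at depth 12
  lookup 165.246.75.22: bits 1010010111110110010010110 walk d0:H0→d1:-→d2:-→d3:-→d4:-→d5:-→d6:-→d7:-→d8:-→d9:-→d10:-→d11:-→d12:-→d13:-→d14:-→d15:-→d16:-→d17:-→d18:-→d19:-→d20:H1→d21:-→d22:-→d23:-→d24:H3→d25:- -> H3
  lookup 165.246.75.96: bits 10100101111101100100101101100000 walk d0:H0→d1:-→d2:-→d3:-→d4:-→d5:-→d6:-→d7:-→d8:-→d9:-→d10:-→d11:-→d12:-→d13:-→d14:-→d15:-→d16:-→d17:-→d18:-→d19:-→d20:H1→d21:-→d22:-→d23:-→d24:H3→d25:-→d26:-→d27:-→d28:H2→d29:-→d30:-→d31:-→d32:H0 -> H0
  - 165.246.75.0/24 clear@24
  lookup 165.246.75.96: bits 10100101111101100100101101100000 walk d0:H0→d1:-→d2:-→d3:-→d4:-→d5:-→d6:-→d7:-→d8:-→d9:-→d10:-→d11:-→d12:-→d13:-→d14:-→d15:-→d16:-→d17:-→d18:-→d19:-→d20:H1→d21:-→d22:-→d23:-→d24:-→d25:-→d26:-→d27:-→d28:H2→d29:-→d30:-→d31:-→d32:H0 -> H0
  - 165.246.64.0/20 clear@20
  add 165.246.75.96/32 -> H3 at depth 32
  lookup 6.48.3.47: bits 0000011000110 walk d0:H0→d1:-→d2:-→d3:-→d4:-→d5:-→d6:-→d7:-→d8:-→d9:-→d10:-→d11:-→d12:H1→d13:- -> H1
  lookup 22.179.28.8: bits 000 walk d0:H0→d1:-→d2:-→d3:- -> H0
  lookup 6.55.47.6: bits 0000011000110111001011110000 walk d0:H0→d1:-→d2:-→d3:-→d4:-→d5:-→d6:-→d7:-→d8:-→d9:-→d10:-→d11:-→d12:H1→d13:-→d14:-→d15:-→d16:-→d17:-→d18:-→d19:-→d20:-→d21:-→d22:-→d23:-→d24:-→d25:-→d26:-→d27:-→d28:H1 -> H1

== LOOKUPS ==
["H2","H0","H3","H3","H3","H1","H2","H3","H0","H0","H1","H0","H1"]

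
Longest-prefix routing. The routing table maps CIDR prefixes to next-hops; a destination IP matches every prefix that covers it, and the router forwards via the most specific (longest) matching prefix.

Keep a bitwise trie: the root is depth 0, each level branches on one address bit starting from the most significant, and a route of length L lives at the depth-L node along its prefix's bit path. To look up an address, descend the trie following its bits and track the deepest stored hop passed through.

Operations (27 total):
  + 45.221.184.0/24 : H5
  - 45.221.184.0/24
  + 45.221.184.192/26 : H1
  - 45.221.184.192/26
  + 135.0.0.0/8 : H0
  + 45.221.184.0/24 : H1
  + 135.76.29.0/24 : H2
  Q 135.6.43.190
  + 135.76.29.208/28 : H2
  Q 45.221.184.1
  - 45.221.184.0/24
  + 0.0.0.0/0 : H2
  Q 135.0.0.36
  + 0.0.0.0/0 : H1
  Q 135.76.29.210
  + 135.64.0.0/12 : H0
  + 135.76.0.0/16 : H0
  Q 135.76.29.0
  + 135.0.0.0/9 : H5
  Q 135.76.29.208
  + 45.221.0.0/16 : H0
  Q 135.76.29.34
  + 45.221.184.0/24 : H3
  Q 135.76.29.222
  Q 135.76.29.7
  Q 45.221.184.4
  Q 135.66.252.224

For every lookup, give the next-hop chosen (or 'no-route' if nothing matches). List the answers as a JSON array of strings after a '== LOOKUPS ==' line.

Apply in order:
  add 45.221.184.0/24 -> H5 at depth 24
  - 45.221.184.0/24 clear@24
  add 45.221.184.192/26 -> H1 at depth 26
  - 45.221.184.192/26 clear@26
  add 135.0.0.0/8 -> H0 at depth 8
  add 45.221.184.0/24 -> H1 at depth 24
  add 135.76.29.0/24 -> H2 at depth 24
  lookup 135.6.43.190: bits 100001110 walk d0:-→d1:-→d2:-→d3:-→d4:-→d5:-→d6:-→d7:-→d8:H0→d9:- -> H0
  add 135.76.29.208/28 -> H2 at depth 28
  lookup 45.221.184.1: bits 001011011101110110111000 walk d0:-→d1:-→d2:-→d3:-→d4:-→d5:-→d6:-→d7:-→d8:-→d9:-→d10:-→d11:-→d12:-→d13:-→d14:-→d15:-→d16:-→d17:-→d18:-→d19:-→d20:-→d21:-→d22:-→d23:-→d24:H1 -> H1
  - 45.221.184.0/24 clear@24
  add 0.0.0.0/0 -> H2 at depth 0
  lookup 135.0.0.36: bits 100001110 walk d0:H2→d1:-→d2:-→d3:-→d4:-→d5:-→d6:-→d7:-→d8:H0→d9:- -> H0
  add 0.0.0.0/0 -> H1 at depth 0
  lookup 135.76.29.210: bits 1000011101001100000111011101 walk d0:H1→d1:-→d2:-→d3:-→d4:-→d5:-→d6:-→d7:-→d8:H0→d9:-→d10:-→d11:-→d12:-→d13:-→d14:-→d15:-→d16:-→d17:-→d18:-→d19:-→d20:-→d21:-→d22:-→d23:-→d24:H2→d25:-→d26:-→d27:-→d28:H2 -> H2
  add 135.64.0.0/12 -> H0 at depth 12
  add 135.76.0.0/16 -> H0 at depth 16
  lookup 135.76.29.0: bits 100001110100110000011101 walk d0:H1→d1:-→d2:-→d3:-→d4:-→d5:-→d6:-→d7:-→d8:H0→d9:-→d10:-→d11:-→d12:H0→d13:-→d14:-→d15:-→d16:H0→d17:-→d18:-→d19:-→d20:-→d21:-→d22:-→d23:-→d24:H2 -> H2
  add 135.0.0.0/9 -> H5 at depth 9
  lookup 135.76.29.208: bits 1000011101001100000111011101 walk d0:H1→d1:-→d2:-→d3:-→d4:-→d5:-→d6:-→d7:-→d8:H0→d9:H5→d10:-→d11:-→d12:H0→d13:-→d14:-→d15:-→d16:H0→d17:-→d18:-→d19:-→d20:-→d21:-→d22:-→d23:-→d24:H2→d25:-→d26:-→d27:-→d28:H2 -> H2
  add 45.221.0.0/16 -> H0 at depth 16
  lookup 135.76.29.34: bits 100001110100110000011101 walk d0:H1→d1:-→d2:-→d3:-→d4:-→d5:-→d6:-→d7:-→d8:H0→d9:H5→d10:-→d11:-→d12:H0→d13:-→d14:-→d15:-→d16:H0→d17:-→d18:-→d19:-→d20:-→d21:-→d22:-→d23:-→d24:H2 -> H2
  add 45.221.184.0/24 -> H3 at depth 24
  lookup 135.76.29.222: bits 1000011101001100000111011101 walk d0:H1→d1:-→d2:-→d3:-→d4:-→d5:-→d6:-→d7:-→d8:H0→d9:H5→d10:-→d11:-→d12:H0→d13:-→d14:-→d15:-→d16:H0→d17:-→d18:-→d19:-→d20:-→d21:-→d22:-→d23:-→d24:H2→d25:-→d26:-→d27:-→d28:H2 -> H2
  lookup 135.76.29.7: bits 100001110100110000011101 walk d0:H1→d1:-→d2:-→d3:-→d4:-→d5:-→d6:-→d7:-→d8:H0→d9:H5→d10:-→d11:-→d12:H0→d13:-→d14:-→d15:-→d16:H0→d17:-→d18:-→d19:-→d20:-→d21:-→d22:-→d23:-→d24:H2 -> H2
  lookup 45.221.184.4: bits 001011011101110110111000 walk d0:H1→d1:-→d2:-→d3:-→d4:-→d5:-→d6:-→d7:-→d8:-→d9:-→d10:-→d11:-→d12:-→d13:-→d14:-→d15:-→d16:H0→d17:-→d18:-→d19:-→d20:-→d21:-→d22:-→d23:-→d24:H3 -> H3
  lookup 135.66.252.224: bits 100001110100 walk d0:H1→d1:-→d2:-→d3:-→d4:-→d5:-→d6:-→d7:-→d8:H0→d9:H5→d10:-→d11:-→d12:H0 -> H0

== LOOKUPS ==
["H0","H1","H0","H2","H2","H2","H2","H2","H2","H3","H0"]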